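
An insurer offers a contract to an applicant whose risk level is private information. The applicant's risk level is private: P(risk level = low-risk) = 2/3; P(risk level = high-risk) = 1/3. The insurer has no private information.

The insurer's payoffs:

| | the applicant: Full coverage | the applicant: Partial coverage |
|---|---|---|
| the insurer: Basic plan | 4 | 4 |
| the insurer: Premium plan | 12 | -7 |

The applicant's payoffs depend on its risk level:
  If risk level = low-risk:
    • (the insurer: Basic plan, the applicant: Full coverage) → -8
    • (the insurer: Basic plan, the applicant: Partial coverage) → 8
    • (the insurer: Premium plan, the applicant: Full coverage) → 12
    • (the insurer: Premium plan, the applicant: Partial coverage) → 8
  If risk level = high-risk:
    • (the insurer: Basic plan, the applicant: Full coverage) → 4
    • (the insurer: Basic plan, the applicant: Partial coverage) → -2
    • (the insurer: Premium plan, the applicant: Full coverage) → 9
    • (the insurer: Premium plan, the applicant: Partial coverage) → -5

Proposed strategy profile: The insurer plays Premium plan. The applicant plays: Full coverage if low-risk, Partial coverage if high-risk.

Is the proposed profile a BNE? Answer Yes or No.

No

The insurer plays Premium plan: E[Premium plan] = 2/3·(12) + 1/3·(-7) = 17/3; E[Basic plan] = 4. Best-responding. ✓
The applicant (risk level low-risk), facing Premium plan: Full coverage gives 12, Partial coverage gives 8. Proposed Full coverage is best. ✓
The applicant (risk level high-risk), facing Premium plan: Full coverage gives 9, Partial coverage gives -5. Proposed Partial coverage is not best — profitable deviation exists. ✗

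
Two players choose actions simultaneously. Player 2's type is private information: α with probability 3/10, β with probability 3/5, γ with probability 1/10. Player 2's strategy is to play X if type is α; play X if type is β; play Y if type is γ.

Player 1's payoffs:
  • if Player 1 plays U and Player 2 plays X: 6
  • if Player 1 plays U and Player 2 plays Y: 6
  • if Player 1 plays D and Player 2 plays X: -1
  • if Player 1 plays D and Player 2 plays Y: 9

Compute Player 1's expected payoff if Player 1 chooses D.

Take the expectation over Player 2's type, weighting each type's action by its prior probability.
E[D] = 3/10·(-1) + 3/5·(-1) + 1/10·9 = (-3/10) + (-3/5) + 9/10 = 0

0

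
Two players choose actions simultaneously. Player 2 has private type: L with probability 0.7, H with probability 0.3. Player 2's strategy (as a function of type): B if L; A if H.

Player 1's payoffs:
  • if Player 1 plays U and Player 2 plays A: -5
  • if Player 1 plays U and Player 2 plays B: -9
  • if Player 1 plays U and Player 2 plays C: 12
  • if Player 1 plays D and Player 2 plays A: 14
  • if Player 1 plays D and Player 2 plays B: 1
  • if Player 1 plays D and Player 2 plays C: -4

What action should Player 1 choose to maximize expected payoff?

E[U] = 0.7·(-9) + 0.3·(-5) = -7.8
E[D] = 0.7·(1) + 0.3·(14) = 4.9
Best response: D (4.9 is the largest).

D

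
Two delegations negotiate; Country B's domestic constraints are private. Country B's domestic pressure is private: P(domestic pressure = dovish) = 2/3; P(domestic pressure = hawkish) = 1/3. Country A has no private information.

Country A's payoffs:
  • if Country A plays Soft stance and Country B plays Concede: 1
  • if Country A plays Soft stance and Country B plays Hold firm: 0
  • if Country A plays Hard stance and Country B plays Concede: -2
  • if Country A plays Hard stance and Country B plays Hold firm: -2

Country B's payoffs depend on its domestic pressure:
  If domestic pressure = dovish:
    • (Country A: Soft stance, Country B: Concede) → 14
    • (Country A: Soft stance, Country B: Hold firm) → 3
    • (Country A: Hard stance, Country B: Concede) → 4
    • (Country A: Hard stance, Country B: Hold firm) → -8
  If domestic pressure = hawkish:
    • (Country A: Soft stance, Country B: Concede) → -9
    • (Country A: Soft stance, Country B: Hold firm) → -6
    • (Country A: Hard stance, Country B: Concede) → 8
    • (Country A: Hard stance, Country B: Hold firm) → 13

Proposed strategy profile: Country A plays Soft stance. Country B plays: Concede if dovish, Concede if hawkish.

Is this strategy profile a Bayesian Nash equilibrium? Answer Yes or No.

No

Country A plays Soft stance: E[Soft stance] = 2/3·(1) + 1/3·(1) = 1; E[Hard stance] = -2. Best-responding. ✓
Country B (domestic pressure dovish), facing Soft stance: Concede gives 14, Hold firm gives 3. Proposed Concede is best. ✓
Country B (domestic pressure hawkish), facing Soft stance: Concede gives -9, Hold firm gives -6. Proposed Concede is not best — profitable deviation exists. ✗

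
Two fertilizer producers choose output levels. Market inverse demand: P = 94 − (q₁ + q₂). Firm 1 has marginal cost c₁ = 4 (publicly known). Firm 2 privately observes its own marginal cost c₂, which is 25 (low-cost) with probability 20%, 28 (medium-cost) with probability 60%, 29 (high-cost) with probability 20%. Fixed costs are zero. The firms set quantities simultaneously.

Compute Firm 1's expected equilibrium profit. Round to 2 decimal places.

Each type of Firm 2 best-responds to q₁; Firm 1 best-responds to the expected q₂ over Firm 2's types.
Firm 2 with cost c maximizes (94 − (q₁+q₂) − c)·q₂, giving q₂(c) = (94 − c − q₁)/2.
E[c₂] = 0.2·25 + 0.6·28 + 0.2·29 = 27.6
Firm 1's FOC against E[q₂] yields q₁ = (94 − 2·4 + E[c₂])/3 = (94 − 8 + 27.6)/3 = 37.8667.
E[P] = 94 − (q₁ + E[q₂]) = 41.8667; Firm 1's expected profit = (E[P] − 4)·q₁ = (41.8667 − 4)·37.8667 = 1433.88.

1433.88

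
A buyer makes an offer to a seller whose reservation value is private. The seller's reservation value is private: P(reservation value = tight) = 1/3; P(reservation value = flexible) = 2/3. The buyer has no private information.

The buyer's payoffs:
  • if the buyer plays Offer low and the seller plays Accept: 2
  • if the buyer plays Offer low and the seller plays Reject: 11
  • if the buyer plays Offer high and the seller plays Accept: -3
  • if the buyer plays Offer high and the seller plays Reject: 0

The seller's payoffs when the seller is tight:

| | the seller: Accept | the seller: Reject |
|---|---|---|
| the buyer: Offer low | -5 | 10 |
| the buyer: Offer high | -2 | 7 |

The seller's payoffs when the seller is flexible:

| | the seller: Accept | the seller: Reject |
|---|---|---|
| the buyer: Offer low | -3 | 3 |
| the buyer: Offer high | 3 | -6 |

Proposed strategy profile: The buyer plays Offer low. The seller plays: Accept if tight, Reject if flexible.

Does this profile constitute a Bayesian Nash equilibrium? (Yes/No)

The buyer plays Offer low: E[Offer low] = 1/3·(2) + 2/3·(11) = 8; E[Offer high] = -1. Best-responding. ✓
The seller (reservation value tight), facing Offer low: Accept gives -5, Reject gives 10. Proposed Accept is not best — profitable deviation exists. ✗
The seller (reservation value flexible), facing Offer low: Accept gives -3, Reject gives 3. Proposed Reject is best. ✓

No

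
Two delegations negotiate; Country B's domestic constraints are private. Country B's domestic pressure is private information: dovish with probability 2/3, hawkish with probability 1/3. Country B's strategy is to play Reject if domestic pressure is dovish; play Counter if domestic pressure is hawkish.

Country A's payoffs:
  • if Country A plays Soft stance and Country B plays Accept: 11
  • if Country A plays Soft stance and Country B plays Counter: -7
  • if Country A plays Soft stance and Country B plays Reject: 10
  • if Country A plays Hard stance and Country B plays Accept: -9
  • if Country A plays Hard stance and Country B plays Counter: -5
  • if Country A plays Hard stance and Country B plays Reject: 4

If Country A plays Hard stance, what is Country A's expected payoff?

E[Hard stance] = 2/3·4 + 1/3·(-5) = 8/3 + (-5/3) = 1

1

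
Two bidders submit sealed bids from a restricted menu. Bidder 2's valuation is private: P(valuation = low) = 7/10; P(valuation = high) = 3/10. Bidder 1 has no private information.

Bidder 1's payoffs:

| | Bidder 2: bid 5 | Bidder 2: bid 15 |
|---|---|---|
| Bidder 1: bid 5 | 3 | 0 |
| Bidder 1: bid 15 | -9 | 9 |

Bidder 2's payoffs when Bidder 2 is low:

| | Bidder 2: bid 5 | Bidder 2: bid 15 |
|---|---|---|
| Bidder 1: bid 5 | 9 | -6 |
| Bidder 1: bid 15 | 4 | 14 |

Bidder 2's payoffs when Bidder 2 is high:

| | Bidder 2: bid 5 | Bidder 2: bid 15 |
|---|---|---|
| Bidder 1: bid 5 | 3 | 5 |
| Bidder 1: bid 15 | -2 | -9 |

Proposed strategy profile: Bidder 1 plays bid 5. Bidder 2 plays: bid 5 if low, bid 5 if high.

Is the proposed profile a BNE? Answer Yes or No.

A profile is a BNE iff every type of every player is best-responding given beliefs about the other side.
Bidder 1 plays bid 5: E[bid 5] = 7/10·(3) + 3/10·(3) = 3; E[bid 15] = -9. Best-responding. ✓
Bidder 2 (valuation low), facing bid 5: bid 5 gives 9, bid 15 gives -6. Proposed bid 5 is best. ✓
Bidder 2 (valuation high), facing bid 5: bid 5 gives 3, bid 15 gives 5. Proposed bid 5 is not best — profitable deviation exists. ✗

No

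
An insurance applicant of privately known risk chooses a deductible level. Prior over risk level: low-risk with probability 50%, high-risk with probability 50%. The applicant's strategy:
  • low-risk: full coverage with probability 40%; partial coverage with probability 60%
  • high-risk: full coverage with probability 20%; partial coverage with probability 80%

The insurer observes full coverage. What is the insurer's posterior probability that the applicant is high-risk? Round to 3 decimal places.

Apply Bayes' rule using the sender's strategy as the likelihood.
P(full coverage) = 0.5·0.4 + 0.5·0.2 = 0.3
P(high-risk | full coverage) = (0.5·0.2) / 0.3 = 0.1 / 0.3 = 0.333333

0.333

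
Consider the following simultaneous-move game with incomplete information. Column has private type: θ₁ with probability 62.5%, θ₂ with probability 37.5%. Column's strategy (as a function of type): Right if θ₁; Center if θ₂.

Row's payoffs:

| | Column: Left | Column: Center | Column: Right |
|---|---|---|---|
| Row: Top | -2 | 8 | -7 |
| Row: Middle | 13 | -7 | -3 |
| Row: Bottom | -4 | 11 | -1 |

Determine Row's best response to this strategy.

Bottom

E[Top] = 0.625·(-7) + 0.375·(8) = -1.375
E[Middle] = 0.625·(-3) + 0.375·(-7) = -4.5
E[Bottom] = 0.625·(-1) + 0.375·(11) = 3.5
Best response: Bottom (3.5 is the largest).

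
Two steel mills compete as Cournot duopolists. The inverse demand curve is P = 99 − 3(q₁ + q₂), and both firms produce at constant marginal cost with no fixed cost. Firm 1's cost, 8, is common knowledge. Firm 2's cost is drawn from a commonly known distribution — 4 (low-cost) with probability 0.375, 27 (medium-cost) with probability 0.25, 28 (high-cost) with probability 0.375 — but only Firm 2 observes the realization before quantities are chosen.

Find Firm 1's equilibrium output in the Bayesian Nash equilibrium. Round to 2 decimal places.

Firm 2 with cost c maximizes (99 − 3(q₁+q₂) − c)·q₂, giving q₂(c) = (99 − c − 3q₁)/6.
E[c₂] = 0.375·4 + 0.25·27 + 0.375·28 = 18.75
Firm 1's FOC against E[q₂] yields q₁ = (99 − 2·8 + E[c₂])/9 = (99 − 16 + 18.75)/9 = 11.3056.

11.31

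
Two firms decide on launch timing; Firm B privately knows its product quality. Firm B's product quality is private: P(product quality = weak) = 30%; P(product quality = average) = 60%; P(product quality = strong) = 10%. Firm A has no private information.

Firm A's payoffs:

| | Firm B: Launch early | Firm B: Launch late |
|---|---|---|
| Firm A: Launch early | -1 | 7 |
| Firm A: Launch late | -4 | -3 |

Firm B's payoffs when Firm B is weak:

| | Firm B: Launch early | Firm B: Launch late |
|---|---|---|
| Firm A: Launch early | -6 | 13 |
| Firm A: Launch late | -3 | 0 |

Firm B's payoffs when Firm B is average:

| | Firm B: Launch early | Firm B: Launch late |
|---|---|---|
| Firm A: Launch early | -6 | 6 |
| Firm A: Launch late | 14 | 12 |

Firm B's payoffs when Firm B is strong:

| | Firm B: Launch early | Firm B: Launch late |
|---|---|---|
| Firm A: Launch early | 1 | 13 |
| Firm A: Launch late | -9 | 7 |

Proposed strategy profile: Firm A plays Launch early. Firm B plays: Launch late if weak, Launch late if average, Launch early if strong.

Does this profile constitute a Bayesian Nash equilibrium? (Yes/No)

No

A profile is a BNE iff every type of every player is best-responding given beliefs about the other side.
Firm A plays Launch early: E[Launch early] = 0.3·(7) + 0.6·(7) + 0.1·(-1) = 6.2; E[Launch late] = -3.1. Best-responding. ✓
Firm B (product quality weak), facing Launch early: Launch early gives -6, Launch late gives 13. Proposed Launch late is best. ✓
Firm B (product quality average), facing Launch early: Launch early gives -6, Launch late gives 6. Proposed Launch late is best. ✓
Firm B (product quality strong), facing Launch early: Launch early gives 1, Launch late gives 13. Proposed Launch early is not best — profitable deviation exists. ✗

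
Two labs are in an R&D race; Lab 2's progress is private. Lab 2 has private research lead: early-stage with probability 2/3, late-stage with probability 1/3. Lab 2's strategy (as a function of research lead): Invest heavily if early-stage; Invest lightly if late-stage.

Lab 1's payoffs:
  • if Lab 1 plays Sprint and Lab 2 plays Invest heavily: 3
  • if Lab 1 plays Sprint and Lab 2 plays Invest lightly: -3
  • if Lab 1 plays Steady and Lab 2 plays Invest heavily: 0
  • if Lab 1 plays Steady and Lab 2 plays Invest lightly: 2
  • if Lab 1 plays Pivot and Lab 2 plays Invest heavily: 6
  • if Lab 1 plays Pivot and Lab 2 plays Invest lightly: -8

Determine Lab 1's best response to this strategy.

Pivot

E[Sprint] = 2/3·(3) + 1/3·(-3) = 1
E[Steady] = 2/3·(0) + 1/3·(2) = 2/3
E[Pivot] = 2/3·(6) + 1/3·(-8) = 4/3
Best response: Pivot (4/3 is the largest).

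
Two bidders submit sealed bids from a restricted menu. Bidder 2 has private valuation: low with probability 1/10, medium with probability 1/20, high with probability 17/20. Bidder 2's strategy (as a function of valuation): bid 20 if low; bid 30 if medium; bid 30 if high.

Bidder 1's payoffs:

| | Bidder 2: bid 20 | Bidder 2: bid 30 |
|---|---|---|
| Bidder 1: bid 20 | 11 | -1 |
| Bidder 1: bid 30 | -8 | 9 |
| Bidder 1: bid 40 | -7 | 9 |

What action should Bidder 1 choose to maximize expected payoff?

Compute Bidder 1's expected payoff for each action, taking the expectation over Bidder 2's type.
E[bid 20] = 1/10·(11) + 1/20·(-1) + 17/20·(-1) = 1/5
E[bid 30] = 1/10·(-8) + 1/20·(9) + 17/20·(9) = 73/10
E[bid 40] = 1/10·(-7) + 1/20·(9) + 17/20·(9) = 37/5
Best response: bid 40 (37/5 is the largest).

bid 40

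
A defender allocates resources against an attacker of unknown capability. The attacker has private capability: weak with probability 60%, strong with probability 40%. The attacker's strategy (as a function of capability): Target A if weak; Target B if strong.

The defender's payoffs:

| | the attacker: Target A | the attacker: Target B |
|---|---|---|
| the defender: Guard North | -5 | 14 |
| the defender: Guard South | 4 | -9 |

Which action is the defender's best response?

Guard North

Compute the defender's expected payoff for each action, taking the expectation over the attacker's type.
E[Guard North] = 0.6·(-5) + 0.4·(14) = 2.6
E[Guard South] = 0.6·(4) + 0.4·(-9) = -1.2
Best response: Guard North (2.6 is the largest).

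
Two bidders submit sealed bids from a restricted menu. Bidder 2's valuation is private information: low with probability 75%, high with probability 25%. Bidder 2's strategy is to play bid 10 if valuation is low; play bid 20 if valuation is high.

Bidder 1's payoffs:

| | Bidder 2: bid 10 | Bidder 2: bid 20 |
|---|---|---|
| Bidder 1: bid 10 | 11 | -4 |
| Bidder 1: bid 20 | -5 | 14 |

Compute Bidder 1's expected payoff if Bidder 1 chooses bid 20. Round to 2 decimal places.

Take the expectation over Bidder 2's valuation, weighting each type's action by its prior probability.
E[bid 20] = 0.75·(-5) + 0.25·14 = (-3.75) + 3.5 = -0.25

-0.25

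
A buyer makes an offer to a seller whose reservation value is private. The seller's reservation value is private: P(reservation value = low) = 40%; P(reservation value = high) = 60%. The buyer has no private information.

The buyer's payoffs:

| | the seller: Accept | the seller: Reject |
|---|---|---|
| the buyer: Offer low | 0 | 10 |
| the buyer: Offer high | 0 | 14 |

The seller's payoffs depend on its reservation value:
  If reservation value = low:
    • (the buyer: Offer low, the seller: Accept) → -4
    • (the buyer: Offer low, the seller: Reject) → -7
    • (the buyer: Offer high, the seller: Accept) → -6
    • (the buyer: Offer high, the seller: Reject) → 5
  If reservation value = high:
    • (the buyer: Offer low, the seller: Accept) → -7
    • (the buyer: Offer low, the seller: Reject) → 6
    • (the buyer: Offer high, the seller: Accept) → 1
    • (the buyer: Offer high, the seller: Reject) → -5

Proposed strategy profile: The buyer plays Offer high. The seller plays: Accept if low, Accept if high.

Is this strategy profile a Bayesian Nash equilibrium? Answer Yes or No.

No

A profile is a BNE iff every type of every player is best-responding given beliefs about the other side.
The buyer plays Offer high: E[Offer high] = 0.4·(0) + 0.6·(0) = 0; E[Offer low] = 0. Best-responding. ✓
The seller (reservation value low), facing Offer high: Accept gives -6, Reject gives 5. Proposed Accept is not best — profitable deviation exists. ✗
The seller (reservation value high), facing Offer high: Accept gives 1, Reject gives -5. Proposed Accept is best. ✓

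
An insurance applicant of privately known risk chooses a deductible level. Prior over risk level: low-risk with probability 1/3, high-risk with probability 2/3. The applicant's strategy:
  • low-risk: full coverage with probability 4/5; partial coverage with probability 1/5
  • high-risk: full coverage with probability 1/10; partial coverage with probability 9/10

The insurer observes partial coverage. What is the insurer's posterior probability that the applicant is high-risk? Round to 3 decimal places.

Apply Bayes' rule using the sender's strategy as the likelihood.
P(partial coverage) = (1/3)·(1/5) + (2/3)·(9/10) = 2/3
P(high-risk | partial coverage) = ((2/3)·(9/10)) / (2/3) = (3/5) / (2/3) = 9/10

0.900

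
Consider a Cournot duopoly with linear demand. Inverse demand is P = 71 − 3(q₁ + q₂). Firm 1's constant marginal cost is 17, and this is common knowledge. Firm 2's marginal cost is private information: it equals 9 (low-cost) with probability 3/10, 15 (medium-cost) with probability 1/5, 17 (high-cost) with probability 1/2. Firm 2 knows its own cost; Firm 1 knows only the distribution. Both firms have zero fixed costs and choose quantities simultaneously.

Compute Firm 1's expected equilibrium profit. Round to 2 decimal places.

97.09

Firm 2 with cost c maximizes (71 − 3(q₁+q₂) − c)·q₂, giving q₂(c) = (71 − c − 3q₁)/6.
E[c₂] = 3/10·9 + 1/5·15 + 1/2·17 = 14.2
Firm 1's FOC against E[q₂] yields q₁ = (71 − 2·17 + E[c₂])/9 = (71 − 34 + 14.2)/9 = 5.68889.
E[P] = 71 − 3·(q₁ + E[q₂]) = 34.0667; Firm 1's expected profit = (E[P] − 17)·q₁ = (34.0667 − 17)·5.68889 = 97.0904.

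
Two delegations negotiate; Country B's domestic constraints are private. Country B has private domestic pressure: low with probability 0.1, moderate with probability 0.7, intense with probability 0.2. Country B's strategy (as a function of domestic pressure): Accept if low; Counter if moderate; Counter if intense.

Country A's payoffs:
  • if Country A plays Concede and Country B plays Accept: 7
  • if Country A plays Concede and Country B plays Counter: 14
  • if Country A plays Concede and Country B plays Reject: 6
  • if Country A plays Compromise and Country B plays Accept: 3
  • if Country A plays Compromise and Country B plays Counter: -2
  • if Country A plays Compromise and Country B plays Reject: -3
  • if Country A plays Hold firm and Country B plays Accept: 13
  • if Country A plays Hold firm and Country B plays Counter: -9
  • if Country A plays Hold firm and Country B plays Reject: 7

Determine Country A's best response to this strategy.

Compute Country A's expected payoff for each action, taking the expectation over Country B's type.
E[Concede] = 0.1·(7) + 0.7·(14) + 0.2·(14) = 13.3
E[Compromise] = 0.1·(3) + 0.7·(-2) + 0.2·(-2) = -1.5
E[Hold firm] = 0.1·(13) + 0.7·(-9) + 0.2·(-9) = -6.8
Best response: Concede (13.3 is the largest).

Concede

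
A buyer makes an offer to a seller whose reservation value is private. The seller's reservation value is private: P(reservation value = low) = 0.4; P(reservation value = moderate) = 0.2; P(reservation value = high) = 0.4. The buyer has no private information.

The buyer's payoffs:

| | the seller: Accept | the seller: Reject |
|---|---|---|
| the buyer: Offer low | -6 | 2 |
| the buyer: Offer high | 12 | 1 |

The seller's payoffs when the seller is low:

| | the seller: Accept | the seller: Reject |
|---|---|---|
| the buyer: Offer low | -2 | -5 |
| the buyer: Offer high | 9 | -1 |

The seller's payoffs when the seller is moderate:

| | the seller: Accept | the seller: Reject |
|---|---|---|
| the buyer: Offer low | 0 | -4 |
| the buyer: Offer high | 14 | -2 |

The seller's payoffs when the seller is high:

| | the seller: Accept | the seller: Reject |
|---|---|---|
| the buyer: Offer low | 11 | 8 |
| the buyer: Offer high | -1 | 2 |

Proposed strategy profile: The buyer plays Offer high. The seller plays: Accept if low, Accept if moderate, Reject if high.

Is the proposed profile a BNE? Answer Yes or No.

Yes

The buyer plays Offer high: E[Offer high] = 0.4·(12) + 0.2·(12) + 0.4·(1) = 7.6; E[Offer low] = -2.8. Best-responding. ✓
The seller (reservation value low), facing Offer high: Accept gives 9, Reject gives -1. Proposed Accept is best. ✓
The seller (reservation value moderate), facing Offer high: Accept gives 14, Reject gives -2. Proposed Accept is best. ✓
The seller (reservation value high), facing Offer high: Accept gives -1, Reject gives 2. Proposed Reject is best. ✓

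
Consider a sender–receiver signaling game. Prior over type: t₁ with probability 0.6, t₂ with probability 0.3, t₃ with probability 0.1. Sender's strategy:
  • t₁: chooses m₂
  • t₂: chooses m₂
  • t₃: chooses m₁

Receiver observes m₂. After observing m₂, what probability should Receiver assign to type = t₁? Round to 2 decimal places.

P(m₂) = 0.6·1 + 0.3·1 + 0.1·0 = 0.9
P(t₁ | m₂) = (0.6·1) / 0.9 = 0.6 / 0.9 = 0.666667

0.67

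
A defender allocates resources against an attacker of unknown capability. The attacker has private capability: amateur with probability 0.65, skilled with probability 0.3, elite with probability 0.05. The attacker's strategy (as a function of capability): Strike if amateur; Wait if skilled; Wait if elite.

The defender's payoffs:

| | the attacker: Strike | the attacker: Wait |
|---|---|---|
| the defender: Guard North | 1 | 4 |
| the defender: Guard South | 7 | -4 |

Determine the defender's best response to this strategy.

Compute the defender's expected payoff for each action, taking the expectation over the attacker's type.
E[Guard North] = 0.65·(1) + 0.3·(4) + 0.05·(4) = 2.05
E[Guard South] = 0.65·(7) + 0.3·(-4) + 0.05·(-4) = 3.15
Best response: Guard South (3.15 is the largest).

Guard South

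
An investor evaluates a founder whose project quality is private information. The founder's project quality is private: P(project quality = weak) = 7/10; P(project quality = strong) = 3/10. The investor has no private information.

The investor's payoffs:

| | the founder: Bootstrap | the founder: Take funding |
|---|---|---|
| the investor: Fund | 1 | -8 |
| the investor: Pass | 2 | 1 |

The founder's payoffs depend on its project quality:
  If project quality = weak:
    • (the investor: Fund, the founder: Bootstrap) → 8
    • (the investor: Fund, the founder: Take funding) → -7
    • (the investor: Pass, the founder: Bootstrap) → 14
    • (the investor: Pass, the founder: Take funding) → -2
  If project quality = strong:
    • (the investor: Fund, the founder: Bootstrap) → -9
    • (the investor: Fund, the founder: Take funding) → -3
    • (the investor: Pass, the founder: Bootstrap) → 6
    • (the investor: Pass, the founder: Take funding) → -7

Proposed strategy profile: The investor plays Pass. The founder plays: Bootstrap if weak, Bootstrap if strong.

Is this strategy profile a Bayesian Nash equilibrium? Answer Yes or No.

Yes

The investor plays Pass: E[Pass] = 7/10·(2) + 3/10·(2) = 2; E[Fund] = 1. Best-responding. ✓
The founder (project quality weak), facing Pass: Bootstrap gives 14, Take funding gives -2. Proposed Bootstrap is best. ✓
The founder (project quality strong), facing Pass: Bootstrap gives 6, Take funding gives -7. Proposed Bootstrap is best. ✓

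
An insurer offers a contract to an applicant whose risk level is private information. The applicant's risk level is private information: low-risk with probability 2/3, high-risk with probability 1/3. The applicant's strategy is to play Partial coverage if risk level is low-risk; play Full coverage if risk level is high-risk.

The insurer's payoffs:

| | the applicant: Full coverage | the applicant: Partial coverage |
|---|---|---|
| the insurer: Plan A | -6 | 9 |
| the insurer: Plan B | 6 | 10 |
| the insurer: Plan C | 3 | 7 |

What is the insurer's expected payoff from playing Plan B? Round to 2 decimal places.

Take the expectation over the applicant's risk level, weighting each type's action by its prior probability.
E[Plan B] = 2/3·10 + 1/3·6 = 20/3 + 2 = 26/3

8.67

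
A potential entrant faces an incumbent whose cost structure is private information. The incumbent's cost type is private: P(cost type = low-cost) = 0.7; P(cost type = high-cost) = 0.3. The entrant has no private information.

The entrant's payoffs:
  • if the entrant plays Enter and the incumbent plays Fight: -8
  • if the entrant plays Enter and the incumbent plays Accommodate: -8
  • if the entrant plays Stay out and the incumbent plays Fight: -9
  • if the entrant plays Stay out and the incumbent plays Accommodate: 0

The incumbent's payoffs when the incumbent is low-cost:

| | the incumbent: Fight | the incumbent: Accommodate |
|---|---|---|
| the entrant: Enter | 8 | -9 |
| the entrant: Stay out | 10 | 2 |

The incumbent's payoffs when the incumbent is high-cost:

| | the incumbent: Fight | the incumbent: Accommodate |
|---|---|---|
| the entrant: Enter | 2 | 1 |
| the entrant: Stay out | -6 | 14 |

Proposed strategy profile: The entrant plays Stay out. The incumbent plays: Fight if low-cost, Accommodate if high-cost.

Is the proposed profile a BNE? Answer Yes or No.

Yes

The entrant plays Stay out: E[Stay out] = 0.7·(-9) + 0.3·(0) = -6.3; E[Enter] = -8. Best-responding. ✓
The incumbent (cost type low-cost), facing Stay out: Fight gives 10, Accommodate gives 2. Proposed Fight is best. ✓
The incumbent (cost type high-cost), facing Stay out: Fight gives -6, Accommodate gives 14. Proposed Accommodate is best. ✓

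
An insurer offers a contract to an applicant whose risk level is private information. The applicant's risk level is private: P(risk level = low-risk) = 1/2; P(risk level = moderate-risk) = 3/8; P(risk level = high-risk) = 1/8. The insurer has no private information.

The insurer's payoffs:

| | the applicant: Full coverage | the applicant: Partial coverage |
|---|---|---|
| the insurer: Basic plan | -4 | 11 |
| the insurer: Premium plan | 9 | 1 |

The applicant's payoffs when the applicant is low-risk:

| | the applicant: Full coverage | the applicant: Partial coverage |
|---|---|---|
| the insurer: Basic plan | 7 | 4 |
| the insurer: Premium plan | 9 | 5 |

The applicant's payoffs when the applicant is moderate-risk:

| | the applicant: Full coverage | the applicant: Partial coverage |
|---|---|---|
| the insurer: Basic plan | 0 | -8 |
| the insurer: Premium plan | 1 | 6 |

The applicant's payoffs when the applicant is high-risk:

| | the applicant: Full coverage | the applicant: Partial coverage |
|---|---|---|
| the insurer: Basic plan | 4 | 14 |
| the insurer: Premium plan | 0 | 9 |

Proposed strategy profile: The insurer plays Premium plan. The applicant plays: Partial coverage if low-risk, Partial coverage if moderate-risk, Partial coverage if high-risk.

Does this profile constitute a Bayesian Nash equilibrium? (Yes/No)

No

The insurer plays Premium plan: E[Premium plan] = 1/2·(1) + 3/8·(1) + 1/8·(1) = 1; E[Basic plan] = 11. Not best-responding. ✗
The applicant (risk level low-risk), facing Premium plan: Full coverage gives 9, Partial coverage gives 5. Proposed Partial coverage is not best — profitable deviation exists. ✗
The applicant (risk level moderate-risk), facing Premium plan: Full coverage gives 1, Partial coverage gives 6. Proposed Partial coverage is best. ✓
The applicant (risk level high-risk), facing Premium plan: Full coverage gives 0, Partial coverage gives 9. Proposed Partial coverage is best. ✓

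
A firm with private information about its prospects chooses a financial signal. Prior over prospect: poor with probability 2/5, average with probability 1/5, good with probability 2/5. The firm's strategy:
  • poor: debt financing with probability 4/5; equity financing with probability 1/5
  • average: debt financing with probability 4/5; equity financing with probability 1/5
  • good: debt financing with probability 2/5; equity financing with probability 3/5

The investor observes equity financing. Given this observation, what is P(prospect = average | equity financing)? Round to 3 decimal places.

Apply Bayes' rule using the sender's strategy as the likelihood.
P(equity financing) = (2/5)·(1/5) + (1/5)·(1/5) + (2/5)·(3/5) = 9/25
P(average | equity financing) = ((1/5)·(1/5)) / (9/25) = (1/25) / (9/25) = 1/9

0.111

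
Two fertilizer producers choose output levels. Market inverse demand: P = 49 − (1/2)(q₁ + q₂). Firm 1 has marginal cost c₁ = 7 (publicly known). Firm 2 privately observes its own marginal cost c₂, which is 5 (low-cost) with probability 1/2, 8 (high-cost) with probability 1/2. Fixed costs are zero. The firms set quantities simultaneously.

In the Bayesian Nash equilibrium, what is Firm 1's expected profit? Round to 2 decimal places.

382.72

Type-c best response for Firm 2: q₂(c) = (49 − c) − q₁/2.
Firm 1 maximizes expected profit; its first-order condition is 49 − q₁ − (1/2)E[q₂] − 7 = 0.
Substituting E[q₂] and solving: E[c₂] = 6.5, so q₁ = (49 − 2·7 + 6.5)/(3/2) = 27.6667.
E[P] = 49 − (1/2)·(q₁ + E[q₂]) = 20.8333; Firm 1's expected profit = (E[P] − 7)·q₁ = (20.8333 − 7)·27.6667 = 382.722.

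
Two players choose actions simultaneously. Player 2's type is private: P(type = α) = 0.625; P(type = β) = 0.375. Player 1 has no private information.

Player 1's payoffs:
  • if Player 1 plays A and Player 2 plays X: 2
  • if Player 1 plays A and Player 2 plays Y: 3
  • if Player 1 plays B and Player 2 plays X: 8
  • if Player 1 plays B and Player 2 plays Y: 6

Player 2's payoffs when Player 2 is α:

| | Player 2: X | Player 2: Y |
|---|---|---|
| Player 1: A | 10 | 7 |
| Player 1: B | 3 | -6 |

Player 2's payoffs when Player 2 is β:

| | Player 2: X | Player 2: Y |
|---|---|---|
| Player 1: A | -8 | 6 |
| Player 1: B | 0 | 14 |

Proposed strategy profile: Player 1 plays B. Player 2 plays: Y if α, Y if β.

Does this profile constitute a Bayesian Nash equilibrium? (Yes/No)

No

Player 1 plays B: E[B] = 0.625·(6) + 0.375·(6) = 6; E[A] = 3. Best-responding. ✓
Player 2 (type α), facing B: X gives 3, Y gives -6. Proposed Y is not best — profitable deviation exists. ✗
Player 2 (type β), facing B: X gives 0, Y gives 14. Proposed Y is best. ✓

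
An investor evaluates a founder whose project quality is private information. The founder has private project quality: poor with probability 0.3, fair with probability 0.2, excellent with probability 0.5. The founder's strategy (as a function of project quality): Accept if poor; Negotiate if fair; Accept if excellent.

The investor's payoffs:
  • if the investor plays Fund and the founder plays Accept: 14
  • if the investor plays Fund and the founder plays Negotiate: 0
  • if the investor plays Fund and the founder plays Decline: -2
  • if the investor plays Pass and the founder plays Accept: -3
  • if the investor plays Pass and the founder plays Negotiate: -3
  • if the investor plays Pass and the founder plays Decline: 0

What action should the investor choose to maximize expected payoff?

E[Fund] = 0.3·(14) + 0.2·(0) + 0.5·(14) = 11.2
E[Pass] = 0.3·(-3) + 0.2·(-3) + 0.5·(-3) = -3
Best response: Fund (11.2 is the largest).

Fund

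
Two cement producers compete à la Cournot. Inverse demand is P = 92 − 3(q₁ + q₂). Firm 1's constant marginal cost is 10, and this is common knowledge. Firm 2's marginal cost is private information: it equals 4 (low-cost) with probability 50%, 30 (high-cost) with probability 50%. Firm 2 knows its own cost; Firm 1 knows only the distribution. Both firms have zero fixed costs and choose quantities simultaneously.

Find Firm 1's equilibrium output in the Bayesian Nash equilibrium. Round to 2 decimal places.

Type-c best response for Firm 2: q₂(c) = (92 − c)/6 − q₁/2.
Firm 1 maximizes expected profit; its first-order condition is 92 − 6q₁ − 3E[q₂] − 10 = 0.
Substituting E[q₂] and solving: E[c₂] = 17, so q₁ = (92 − 2·10 + 17)/9 = 9.88889.

9.89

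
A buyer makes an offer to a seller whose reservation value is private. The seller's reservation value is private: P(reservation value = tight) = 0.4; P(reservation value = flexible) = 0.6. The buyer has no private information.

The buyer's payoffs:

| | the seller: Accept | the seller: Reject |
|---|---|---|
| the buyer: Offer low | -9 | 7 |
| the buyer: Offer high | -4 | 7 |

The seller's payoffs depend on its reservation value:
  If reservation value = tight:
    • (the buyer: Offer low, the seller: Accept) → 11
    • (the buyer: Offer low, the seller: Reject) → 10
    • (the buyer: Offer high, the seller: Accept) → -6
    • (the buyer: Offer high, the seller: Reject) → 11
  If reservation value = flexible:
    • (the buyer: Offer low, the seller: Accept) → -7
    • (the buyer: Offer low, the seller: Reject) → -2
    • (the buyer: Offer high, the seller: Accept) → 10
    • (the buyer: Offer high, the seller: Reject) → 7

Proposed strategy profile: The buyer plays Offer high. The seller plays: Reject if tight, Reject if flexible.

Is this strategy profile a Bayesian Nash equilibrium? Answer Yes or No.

The buyer plays Offer high: E[Offer high] = 0.4·(7) + 0.6·(7) = 7; E[Offer low] = 7. Best-responding. ✓
The seller (reservation value tight), facing Offer high: Accept gives -6, Reject gives 11. Proposed Reject is best. ✓
The seller (reservation value flexible), facing Offer high: Accept gives 10, Reject gives 7. Proposed Reject is not best — profitable deviation exists. ✗

No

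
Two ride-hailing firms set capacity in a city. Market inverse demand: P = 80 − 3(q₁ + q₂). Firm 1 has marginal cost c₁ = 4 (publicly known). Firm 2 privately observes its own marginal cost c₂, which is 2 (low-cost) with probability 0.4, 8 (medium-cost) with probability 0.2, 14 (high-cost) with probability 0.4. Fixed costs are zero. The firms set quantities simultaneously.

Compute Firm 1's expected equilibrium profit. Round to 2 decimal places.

237.04

Type-c best response for Firm 2: q₂(c) = (80 − c)/6 − q₁/2.
Firm 1 maximizes expected profit; its first-order condition is 80 − 6q₁ − 3E[q₂] − 4 = 0.
Substituting E[q₂] and solving: E[c₂] = 8, so q₁ = (80 − 2·4 + 8)/9 = 8.88889.
E[P] = 80 − 3·(q₁ + E[q₂]) = 30.6667; Firm 1's expected profit = (E[P] − 4)·q₁ = (30.6667 − 4)·8.88889 = 237.037.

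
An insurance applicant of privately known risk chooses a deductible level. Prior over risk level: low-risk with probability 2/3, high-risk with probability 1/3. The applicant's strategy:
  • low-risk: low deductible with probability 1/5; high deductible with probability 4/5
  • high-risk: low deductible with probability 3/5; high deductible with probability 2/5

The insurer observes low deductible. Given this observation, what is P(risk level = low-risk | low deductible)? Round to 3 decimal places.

0.400

Apply Bayes' rule using the sender's strategy as the likelihood.
P(low deductible) = (2/3)·(1/5) + (1/3)·(3/5) = 1/3
P(low-risk | low deductible) = ((2/3)·(1/5)) / (1/3) = (2/15) / (1/3) = 2/5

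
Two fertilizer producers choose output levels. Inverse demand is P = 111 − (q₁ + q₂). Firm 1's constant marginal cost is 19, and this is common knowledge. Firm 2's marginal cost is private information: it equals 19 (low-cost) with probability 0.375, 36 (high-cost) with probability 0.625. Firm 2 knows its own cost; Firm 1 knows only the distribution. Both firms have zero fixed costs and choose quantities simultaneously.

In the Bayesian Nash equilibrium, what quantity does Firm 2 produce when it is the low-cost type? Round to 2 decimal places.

Each type of Firm 2 best-responds to q₁; Firm 1 best-responds to the expected q₂ over Firm 2's types.
Firm 2 with cost c maximizes (111 − (q₁+q₂) − c)·q₂, giving q₂(c) = (111 − c − q₁)/2.
E[c₂] = 0.375·19 + 0.625·36 = 29.625
Firm 1's FOC against E[q₂] yields q₁ = (111 − 2·19 + E[c₂])/3 = (111 − 38 + 29.625)/3 = 34.2083.
q₂(low-cost) = (111 − 19 − 34.2083)/2 = 28.8958.

28.90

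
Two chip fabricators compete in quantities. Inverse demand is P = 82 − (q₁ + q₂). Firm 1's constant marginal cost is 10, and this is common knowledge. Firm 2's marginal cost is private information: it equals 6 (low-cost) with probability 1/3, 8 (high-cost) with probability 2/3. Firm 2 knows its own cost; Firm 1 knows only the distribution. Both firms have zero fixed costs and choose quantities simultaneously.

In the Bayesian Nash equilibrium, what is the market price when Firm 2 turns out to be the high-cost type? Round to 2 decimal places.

Type-c best response for Firm 2: q₂(c) = (82 − c)/2 − q₁/2.
Firm 1 maximizes expected profit; its first-order condition is 82 − 2q₁ − E[q₂] − 10 = 0.
Substituting E[q₂] and solving: E[c₂] = 7.33333, so q₁ = (82 − 2·10 + 7.33333)/3 = 23.1111.
q₂(high-cost) = 25.4444, so P = 82 − (23.1111 + 25.4444) = 33.4444.

33.44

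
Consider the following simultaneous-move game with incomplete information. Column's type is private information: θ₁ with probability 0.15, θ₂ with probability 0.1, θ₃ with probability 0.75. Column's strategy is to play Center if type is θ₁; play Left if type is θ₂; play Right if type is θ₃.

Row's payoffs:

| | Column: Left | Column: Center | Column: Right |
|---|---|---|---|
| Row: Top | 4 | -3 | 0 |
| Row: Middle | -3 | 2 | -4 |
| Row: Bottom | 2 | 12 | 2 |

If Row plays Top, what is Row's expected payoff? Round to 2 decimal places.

E[Top] = 0.15·(-3) + 0.1·4 + 0.75·0 = (-0.45) + 0.4 + 0 = -0.05

-0.05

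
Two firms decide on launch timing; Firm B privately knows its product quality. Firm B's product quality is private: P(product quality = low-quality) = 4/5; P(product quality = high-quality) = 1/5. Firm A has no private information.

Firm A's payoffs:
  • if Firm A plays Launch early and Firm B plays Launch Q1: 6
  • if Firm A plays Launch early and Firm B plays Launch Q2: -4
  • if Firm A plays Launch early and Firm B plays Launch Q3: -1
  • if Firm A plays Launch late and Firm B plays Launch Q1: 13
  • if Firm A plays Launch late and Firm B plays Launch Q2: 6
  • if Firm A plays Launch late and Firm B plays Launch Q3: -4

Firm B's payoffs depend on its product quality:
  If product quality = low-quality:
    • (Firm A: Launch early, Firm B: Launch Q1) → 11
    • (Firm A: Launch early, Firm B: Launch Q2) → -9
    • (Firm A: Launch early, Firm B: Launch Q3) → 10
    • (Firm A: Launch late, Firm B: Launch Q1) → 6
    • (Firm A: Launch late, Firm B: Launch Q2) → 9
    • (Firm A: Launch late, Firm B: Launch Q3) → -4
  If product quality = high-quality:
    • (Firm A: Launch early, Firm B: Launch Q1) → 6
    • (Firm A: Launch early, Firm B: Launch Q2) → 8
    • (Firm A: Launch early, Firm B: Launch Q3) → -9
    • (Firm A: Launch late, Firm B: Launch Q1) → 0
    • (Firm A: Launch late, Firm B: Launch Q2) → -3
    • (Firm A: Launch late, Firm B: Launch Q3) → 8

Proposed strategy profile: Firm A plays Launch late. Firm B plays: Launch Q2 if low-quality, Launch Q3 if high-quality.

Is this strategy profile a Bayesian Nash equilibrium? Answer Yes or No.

Yes

A profile is a BNE iff every type of every player is best-responding given beliefs about the other side.
Firm A plays Launch late: E[Launch late] = 4/5·(6) + 1/5·(-4) = 4; E[Launch early] = -17/5. Best-responding. ✓
Firm B (product quality low-quality), facing Launch late: Launch Q1 gives 6, Launch Q2 gives 9, Launch Q3 gives -4. Proposed Launch Q2 is best. ✓
Firm B (product quality high-quality), facing Launch late: Launch Q1 gives 0, Launch Q2 gives -3, Launch Q3 gives 8. Proposed Launch Q3 is best. ✓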